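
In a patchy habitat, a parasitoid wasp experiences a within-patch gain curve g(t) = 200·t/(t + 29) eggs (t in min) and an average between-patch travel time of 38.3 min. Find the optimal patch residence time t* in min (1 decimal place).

33.3 min

Maximise g(t)/(T+t): set derivative to zero → g'(t)(T+t) = g(t).
g'(t) = 200·29/(t + 29)². Setting 200·29/(t+29)² = 200t/[(t+29)(38.3+t)] gives 29(38.3+t) = t(t+29), so t² = 29×38.3 = 1111.
t* = √1111 = 33.33 min.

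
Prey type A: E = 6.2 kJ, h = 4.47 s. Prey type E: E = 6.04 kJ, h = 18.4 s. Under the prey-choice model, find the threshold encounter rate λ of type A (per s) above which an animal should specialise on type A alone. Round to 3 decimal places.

Drop type E once their profitability E₂/h₂ falls below the rate achievable on type A alone: E₂/h₂ = λE₁/(1 + λh₁).
Solve for λ: λE₁h₂ = E₂(1 + λh₁) → λ(E₁h₂ − E₂h₁) = E₂ → λ = E₂/(E₁h₂ − E₂h₁).
λ = 6.04/(6.2×18.4 − 6.04×4.47) = 6.04/87.08 = 0.06936 per s.

0.069 per s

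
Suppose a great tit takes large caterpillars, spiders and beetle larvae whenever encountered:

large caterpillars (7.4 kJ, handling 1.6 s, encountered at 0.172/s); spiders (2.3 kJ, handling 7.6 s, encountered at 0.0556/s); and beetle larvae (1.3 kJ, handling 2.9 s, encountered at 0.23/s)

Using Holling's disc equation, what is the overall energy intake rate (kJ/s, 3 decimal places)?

R = (0.172×7.4 + 0.0556×2.3 + 0.23×1.3) / (1 + 0.172×1.6 + 0.0556×7.6 + 0.23×2.9) = 1.7/2.365 = 0.7188 kJ/s.

0.719 kJ/s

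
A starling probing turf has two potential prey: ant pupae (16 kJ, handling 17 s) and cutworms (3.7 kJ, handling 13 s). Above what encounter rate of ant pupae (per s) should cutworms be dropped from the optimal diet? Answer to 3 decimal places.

At the threshold, the rate on ant pupae alone equals the profitability of cutworms: λ·16/(1 + λ·17) = 3.7/13 = 0.2846.
Rearranging, λ(16 − 0.2846×17) = 0.2846, so λ = 0.2846/11.16 = 0.0255 per s.

0.025 per s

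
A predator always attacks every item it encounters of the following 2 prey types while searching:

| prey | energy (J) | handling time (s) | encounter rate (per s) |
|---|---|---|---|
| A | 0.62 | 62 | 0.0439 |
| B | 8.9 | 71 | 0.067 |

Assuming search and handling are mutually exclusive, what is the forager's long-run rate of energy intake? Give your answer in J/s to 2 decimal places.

0.07 J/s

R = (0.0439×0.62 + 0.067×8.9) / (1 + 0.0439×62 + 0.067×71) = 0.6235/8.479 = 0.07354 J/s.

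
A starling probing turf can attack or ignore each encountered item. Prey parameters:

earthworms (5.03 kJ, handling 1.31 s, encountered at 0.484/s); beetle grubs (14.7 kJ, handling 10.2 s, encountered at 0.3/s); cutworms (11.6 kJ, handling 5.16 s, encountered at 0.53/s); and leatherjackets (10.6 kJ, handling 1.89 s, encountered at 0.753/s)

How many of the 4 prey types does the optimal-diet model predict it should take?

Profitabilities (E/h, kJ/s): leatherjackets 5.61, earthworms 3.84, cutworms 2.25, beetle grubs 1.44. Add prey in this order while the next type's profitability exceeds the intake rate on those already taken.
Rate on top 1: 3.294. earthworms: 3.84 > 3.294 → include.
Rate on top 2: 3.407. cutworms: 2.25 < 3.407 → exclude; stop.
Optimal diet: leatherjackets, earthworms — 2 of 4 types.

2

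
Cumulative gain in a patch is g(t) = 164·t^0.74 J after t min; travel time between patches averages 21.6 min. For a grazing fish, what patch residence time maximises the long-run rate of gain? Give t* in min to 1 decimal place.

61.5 min

Optimal t* satisfies g'(t*) = g(t*)/(T + t*).
g'(t) = 0.74·164·t^-0.26. Setting 0.74·164·t^-0.26 = 164·t^0.74/(21.6+t) gives 0.74(21.6+t) = t, so 0.26·t = 0.74×21.6.
t* = 0.74×21.6/0.26 = 61.48 min.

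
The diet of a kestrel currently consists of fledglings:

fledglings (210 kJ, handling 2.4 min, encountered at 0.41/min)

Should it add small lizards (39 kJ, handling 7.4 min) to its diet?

On fledglings alone, R = ΣλE/(1+Σλh) = 86.1/1.984 = 43.4 kJ/min.
Profitability of small lizards: 39/7.4 = 5.27 kJ/min.
Since 5.27 < R, time spent handling small lizards is better spent searching.

No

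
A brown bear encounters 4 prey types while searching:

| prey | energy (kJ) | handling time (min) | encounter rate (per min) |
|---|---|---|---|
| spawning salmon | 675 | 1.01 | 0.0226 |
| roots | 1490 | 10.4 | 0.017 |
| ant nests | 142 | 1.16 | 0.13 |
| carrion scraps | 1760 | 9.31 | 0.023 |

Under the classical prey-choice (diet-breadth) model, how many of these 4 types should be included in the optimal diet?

Rank by E/h (kJ/min): spawning salmon 668, carrion scraps 189, roots 143, ant nests 122. Include each in turn until the next type's E/h falls below the running intake rate.
Rate on top 1: 14.91. carrion scraps: 189 > 14.91 → include.
Rate on top 2: 45.06. roots: 143 > 45.06 → include.
Rate on top 3: 57.34. ant nests: 122 > 57.34 → include.
Optimal diet: spawning salmon, carrion scraps, roots, ant nests — 4 of 4 types.

4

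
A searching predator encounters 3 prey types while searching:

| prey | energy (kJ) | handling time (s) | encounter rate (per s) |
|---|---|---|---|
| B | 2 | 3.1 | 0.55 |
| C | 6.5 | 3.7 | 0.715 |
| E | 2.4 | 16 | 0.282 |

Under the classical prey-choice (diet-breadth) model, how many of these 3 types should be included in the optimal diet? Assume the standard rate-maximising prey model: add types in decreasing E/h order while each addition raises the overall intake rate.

E/h in descending order: C 1.76, B 0.645, E 0.15 kJ/s. The optimal diet is the largest prefix of this list for which every included type satisfies E_i/h_i > R on the types above it.
Rate on top 1: 1.275. B: 0.645 < 1.275 → exclude; stop.
Optimal diet: C — 1 of 3 types.

1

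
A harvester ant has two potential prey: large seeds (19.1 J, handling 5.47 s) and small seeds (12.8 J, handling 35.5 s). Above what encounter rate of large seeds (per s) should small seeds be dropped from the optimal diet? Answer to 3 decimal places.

The zero-one rule: include small seeds iff E₂/h₂ > λE₁/(1+λh₁). Equality gives the switch point.
λE₁h₂ = E₂ + λE₂h₁ ⇒ λ = E₂/(E₁h₂ − E₂h₁) = 12.8/(678.1 − 70.02) = 0.02105 per s.

0.021 per s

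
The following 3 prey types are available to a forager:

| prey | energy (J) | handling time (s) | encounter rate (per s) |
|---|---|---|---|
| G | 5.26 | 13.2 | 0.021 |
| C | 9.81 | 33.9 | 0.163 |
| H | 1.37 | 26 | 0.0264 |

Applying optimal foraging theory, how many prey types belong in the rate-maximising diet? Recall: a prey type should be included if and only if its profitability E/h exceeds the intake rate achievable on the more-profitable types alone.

E/h in descending order: G 0.398, C 0.289, H 0.0527 J/s. The optimal diet is the largest prefix of this list for which every included type satisfies E_i/h_i > R on the types above it.
Rate on top 1: 0.08649. C: 0.289 > 0.08649 → include.
Rate on top 2: 0.2513. H: 0.0527 < 0.2513 → exclude; stop.
Optimal diet: G, C — 2 of 3 types.

2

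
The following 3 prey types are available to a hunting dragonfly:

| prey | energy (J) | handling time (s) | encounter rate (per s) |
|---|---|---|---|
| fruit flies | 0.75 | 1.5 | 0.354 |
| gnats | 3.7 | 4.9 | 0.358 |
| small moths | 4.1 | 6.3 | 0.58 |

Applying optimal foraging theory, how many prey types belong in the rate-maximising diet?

2

E/h in descending order: gnats 0.755, small moths 0.651, fruit flies 0.5 J/s. The optimal diet is the largest prefix of this list for which every included type satisfies E_i/h_i > R on the types above it.
Rate on top 1: 0.4809. small moths: 0.651 > 0.4809 → include.
Rate on top 2: 0.5778. fruit flies: 0.5 < 0.5778 → exclude; stop.
Optimal diet: gnats, small moths — 2 of 3 types.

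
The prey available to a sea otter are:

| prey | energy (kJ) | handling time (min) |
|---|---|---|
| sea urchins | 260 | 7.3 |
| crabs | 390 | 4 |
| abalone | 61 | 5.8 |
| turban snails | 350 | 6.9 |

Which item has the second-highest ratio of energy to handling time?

In descending order of E/h:
crabs: 390/4 = 97.5 kJ/min
turban snails: 350/6.9 = 50.7 kJ/min
sea urchins: 260/7.3 = 35.6 kJ/min
abalone: 61/5.8 = 10.5 kJ/min

turban snails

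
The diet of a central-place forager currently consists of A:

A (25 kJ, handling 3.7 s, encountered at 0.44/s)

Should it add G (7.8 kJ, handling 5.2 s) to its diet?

No

Current rate: (0.44×25)/(1 + 0.44×3.7) = 4.186 kJ/s.
Profitability of G: 7.8/5.2 = 1.5 kJ/s.
Since 1.5 < R, time spent handling G is better spent searching.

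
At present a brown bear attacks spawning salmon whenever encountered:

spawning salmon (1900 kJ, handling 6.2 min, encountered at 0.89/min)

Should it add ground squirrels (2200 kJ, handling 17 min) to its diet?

No

On spawning salmon alone, R = ΣλE/(1+Σλh) = 1691/6.518 = 259.4 kJ/min.
ground squirrels: E/h = 2200/17 = 129.4 kJ/min.
Since 129.4 < R, time spent handling ground squirrels is better spent searching.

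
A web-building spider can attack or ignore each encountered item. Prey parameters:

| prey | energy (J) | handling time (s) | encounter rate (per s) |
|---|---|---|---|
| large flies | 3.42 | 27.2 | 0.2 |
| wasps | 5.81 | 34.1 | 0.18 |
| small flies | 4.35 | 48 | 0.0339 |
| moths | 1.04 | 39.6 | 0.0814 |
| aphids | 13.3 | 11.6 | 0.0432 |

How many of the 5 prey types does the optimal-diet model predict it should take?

1

E/h in descending order: aphids 1.15, wasps 0.17, large flies 0.126, small flies 0.0906, moths 0.0263 J/s. The optimal diet is the largest prefix of this list for which every included type satisfies E_i/h_i > R on the types above it.
Rate on top 1: 0.3828. wasps: 0.17 < 0.3828 → exclude; stop.
Optimal diet: aphids — 1 of 5 types.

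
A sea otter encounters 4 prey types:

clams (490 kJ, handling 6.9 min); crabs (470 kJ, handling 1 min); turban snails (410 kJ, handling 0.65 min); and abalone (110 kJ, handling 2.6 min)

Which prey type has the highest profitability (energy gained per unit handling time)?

turban snails

Profitability E/h (kJ/min): clams = 490/6.9 = 71, crabs = 470/1 = 470, turban snails = 410/0.65 = 631, abalone = 110/2.6 = 42.3.
Ranked: turban snails > crabs > clams > abalone.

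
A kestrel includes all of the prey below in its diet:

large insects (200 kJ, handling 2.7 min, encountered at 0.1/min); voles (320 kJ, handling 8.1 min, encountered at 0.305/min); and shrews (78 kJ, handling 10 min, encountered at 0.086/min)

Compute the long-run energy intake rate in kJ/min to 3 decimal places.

27.021 kJ/min

Energy encountered per unit search time: 0.1×200 + 0.305×320 + 0.086×78 = 124.3 kJ/min.
Handling time per unit search time: 0.1×2.7 + 0.305×8.1 + 0.086×10 = 3.601.
Rate = 124.3/(1 + 3.601) = 27.02 kJ/min.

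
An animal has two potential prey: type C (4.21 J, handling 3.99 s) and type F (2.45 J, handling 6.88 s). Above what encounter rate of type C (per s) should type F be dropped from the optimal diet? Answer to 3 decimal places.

Drop type F once their profitability E₂/h₂ falls below the rate achievable on type C alone: E₂/h₂ = λE₁/(1 + λh₁).
Solve for λ: λE₁h₂ = E₂(1 + λh₁) → λ(E₁h₂ − E₂h₁) = E₂ → λ = E₂/(E₁h₂ − E₂h₁).
λ = 2.45/(4.21×6.88 − 2.45×3.99) = 2.45/19.19 = 0.1277 per s.

0.128 per s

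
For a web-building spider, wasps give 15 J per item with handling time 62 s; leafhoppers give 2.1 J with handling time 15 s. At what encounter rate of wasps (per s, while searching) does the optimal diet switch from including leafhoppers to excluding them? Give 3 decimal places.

The zero-one rule: include leafhoppers iff E₂/h₂ > λE₁/(1+λh₁). Equality gives the switch point.
λE₁h₂ = E₂ + λE₂h₁ ⇒ λ = E₂/(E₁h₂ − E₂h₁) = 2.1/(225 − 130.2) = 0.02215 per s.

0.022 per s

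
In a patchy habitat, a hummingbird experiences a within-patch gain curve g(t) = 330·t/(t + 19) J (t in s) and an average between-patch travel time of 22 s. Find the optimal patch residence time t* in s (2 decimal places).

20.45 s

Optimal t* satisfies g'(t*) = g(t*)/(T + t*).
g'(t) = 330·19/(t + 19)². Setting 330·19/(t+19)² = 330t/[(t+19)(22+t)] gives 19(22+t) = t(t+19), so t² = 19×22 = 418.
t* = √418 = 20.45 s.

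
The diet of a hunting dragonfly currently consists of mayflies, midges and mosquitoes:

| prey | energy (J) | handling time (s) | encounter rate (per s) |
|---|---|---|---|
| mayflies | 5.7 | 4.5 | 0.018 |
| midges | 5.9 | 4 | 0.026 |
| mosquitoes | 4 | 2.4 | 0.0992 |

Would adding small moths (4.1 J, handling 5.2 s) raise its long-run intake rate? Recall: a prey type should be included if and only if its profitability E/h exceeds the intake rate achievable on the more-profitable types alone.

Yes

Current rate: (0.018×5.7 + 0.026×5.9 + 0.0992×4)/(1 + 0.018×4.5 + 0.026×4 + 0.0992×2.4) = 0.4587 J/s.
small moths: E/h = 4.1/5.2 = 0.7885 J/s.
Since 0.7885 > R, including small moths increases the long-run rate.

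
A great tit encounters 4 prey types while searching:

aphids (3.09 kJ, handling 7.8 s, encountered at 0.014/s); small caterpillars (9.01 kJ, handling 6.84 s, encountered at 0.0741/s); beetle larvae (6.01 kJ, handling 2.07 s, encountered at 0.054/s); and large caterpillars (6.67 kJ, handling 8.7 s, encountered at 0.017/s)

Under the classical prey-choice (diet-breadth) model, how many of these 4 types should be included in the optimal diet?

Profitabilities (E/h, kJ/s): beetle larvae 2.9, small caterpillars 1.32, large caterpillars 0.767, aphids 0.396. Add prey in this order while the next type's profitability exceeds the intake rate on those already taken.
Rate on top 1: 0.2919. small caterpillars: 1.32 > 0.2919 → include.
Rate on top 2: 0.613. large caterpillars: 0.767 > 0.613 → include.
Rate on top 3: 0.6258. aphids: 0.396 < 0.6258 → exclude; stop.
Optimal diet: beetle larvae, small caterpillars, large caterpillars — 3 of 4 types.

3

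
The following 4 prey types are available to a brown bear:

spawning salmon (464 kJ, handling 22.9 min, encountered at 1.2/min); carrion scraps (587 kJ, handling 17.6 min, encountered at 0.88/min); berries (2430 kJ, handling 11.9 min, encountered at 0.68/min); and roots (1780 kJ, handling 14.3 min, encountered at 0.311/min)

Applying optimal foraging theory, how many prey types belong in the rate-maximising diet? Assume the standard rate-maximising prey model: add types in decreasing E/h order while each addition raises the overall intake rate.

Profitabilities (E/h, kJ/min): berries 204, roots 124, carrion scraps 33.4, spawning salmon 20.3. Add prey in this order while the next type's profitability exceeds the intake rate on those already taken.
Rate on top 1: 181.7. roots: 124 < 181.7 → exclude; stop.
Optimal diet: berries — 1 of 4 types.

1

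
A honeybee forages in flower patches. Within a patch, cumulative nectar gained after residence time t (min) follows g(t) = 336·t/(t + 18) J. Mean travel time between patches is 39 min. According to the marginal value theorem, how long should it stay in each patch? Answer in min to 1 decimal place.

Optimal t* satisfies g'(t*) = g(t*)/(T + t*).
g'(t) = 336·18/(t + 18)². Setting 336·18/(t+18)² = 336t/[(t+18)(39+t)] gives 18(39+t) = t(t+18), so t² = 18×39 = 702.
t* = √702 = 26.5 min.

26.5 min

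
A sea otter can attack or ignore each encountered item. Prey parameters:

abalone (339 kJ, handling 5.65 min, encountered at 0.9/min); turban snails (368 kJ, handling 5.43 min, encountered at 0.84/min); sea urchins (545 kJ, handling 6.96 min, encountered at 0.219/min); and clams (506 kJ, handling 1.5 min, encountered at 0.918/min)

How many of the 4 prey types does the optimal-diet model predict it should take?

Rank by E/h (kJ/min): clams 337, sea urchins 78.3, turban snails 67.8, abalone 60. Include each in turn until the next type's E/h falls below the running intake rate.
Rate on top 1: 195.4. sea urchins: 78.3 < 195.4 → exclude; stop.
Optimal diet: clams — 1 of 4 types.

1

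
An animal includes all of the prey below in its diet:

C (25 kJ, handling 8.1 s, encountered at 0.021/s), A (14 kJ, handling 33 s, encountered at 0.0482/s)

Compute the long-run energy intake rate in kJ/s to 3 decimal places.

0.435 kJ/s

R = Σλ_iE_i / (1 + Σλ_ih_i)
Numerator: 0.021×25 + 0.0482×14 = 1.2
Denominator: 1 + 0.021×8.1 + 0.0482×33 = 2.761
R = 1.2/2.761 = 0.4346 kJ/s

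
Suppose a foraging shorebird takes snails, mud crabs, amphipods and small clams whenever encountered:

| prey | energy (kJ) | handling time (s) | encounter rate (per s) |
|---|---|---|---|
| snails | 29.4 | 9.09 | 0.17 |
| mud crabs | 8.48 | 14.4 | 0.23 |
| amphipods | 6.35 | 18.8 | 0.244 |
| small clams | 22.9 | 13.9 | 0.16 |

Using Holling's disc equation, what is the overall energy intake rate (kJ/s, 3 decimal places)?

R = Σλ_iE_i / (1 + Σλ_ih_i)
Numerator: 0.17×29.4 + 0.23×8.48 + 0.244×6.35 + 0.16×22.9 = 12.16
Denominator: 1 + 0.17×9.09 + 0.23×14.4 + 0.244×18.8 + 0.16×13.9 = 12.67
R = 12.16/12.67 = 0.96 kJ/s

0.960 kJ/s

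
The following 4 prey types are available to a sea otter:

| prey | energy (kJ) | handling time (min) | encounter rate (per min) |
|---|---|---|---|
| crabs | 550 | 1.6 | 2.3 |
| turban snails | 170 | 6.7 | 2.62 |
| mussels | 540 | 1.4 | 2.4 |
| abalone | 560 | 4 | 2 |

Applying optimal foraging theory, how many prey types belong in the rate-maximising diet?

Rank by E/h (kJ/min): mussels 386, crabs 344, abalone 140, turban snails 25.4. Include each in turn until the next type's E/h falls below the running intake rate.
Rate on top 1: 297.2. crabs: 344 > 297.2 → include.
Rate on top 2: 318.5. abalone: 140 < 318.5 → exclude; stop.
Optimal diet: mussels, crabs — 2 of 4 types.

2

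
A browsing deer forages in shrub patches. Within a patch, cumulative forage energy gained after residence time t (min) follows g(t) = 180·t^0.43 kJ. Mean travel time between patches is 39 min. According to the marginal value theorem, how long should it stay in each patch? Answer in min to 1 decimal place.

29.4 min

By the marginal value theorem, leave when the instantaneous gain rate g'(t) equals the habitat-wide average g(t)/(T + t).
g'(t) = 0.43·180·t^-0.57. Setting 0.43·180·t^-0.57 = 180·t^0.43/(39+t) gives 0.43(39+t) = t, so 0.57·t = 0.43×39.
t* = 0.43×39/0.57 = 29.42 min.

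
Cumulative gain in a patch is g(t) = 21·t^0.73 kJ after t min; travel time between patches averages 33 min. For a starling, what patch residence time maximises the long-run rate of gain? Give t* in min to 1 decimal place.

By the marginal value theorem, leave when the instantaneous gain rate g'(t) equals the habitat-wide average g(t)/(T + t).
g'(t) = 0.73·21·t^-0.27. Setting 0.73·21·t^-0.27 = 21·t^0.73/(33+t) gives 0.73(33+t) = t, so 0.27·t = 0.73×33.
t* = 0.73×33/0.27 = 89.22 min.

89.2 min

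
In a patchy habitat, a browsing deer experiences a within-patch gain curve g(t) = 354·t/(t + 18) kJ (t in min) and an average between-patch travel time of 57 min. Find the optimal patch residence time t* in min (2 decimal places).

Optimal t* satisfies g'(t*) = g(t*)/(T + t*).
g'(t) = 354·18/(t + 18)². Setting 354·18/(t+18)² = 354t/[(t+18)(57+t)] gives 18(57+t) = t(t+18), so t² = 18×57 = 1026.
t* = √1026 = 32.03 min.

32.03 min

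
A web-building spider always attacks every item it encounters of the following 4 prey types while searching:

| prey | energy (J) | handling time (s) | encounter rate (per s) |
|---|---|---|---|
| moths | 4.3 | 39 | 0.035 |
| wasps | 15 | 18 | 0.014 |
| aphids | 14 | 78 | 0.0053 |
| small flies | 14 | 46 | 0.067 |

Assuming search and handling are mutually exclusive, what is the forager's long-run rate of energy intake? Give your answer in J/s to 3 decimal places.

R = (0.035×4.3 + 0.014×15 + 0.0053×14 + 0.067×14) / (1 + 0.035×39 + 0.014×18 + 0.0053×78 + 0.067×46) = 1.373/6.112 = 0.2246 J/s.

0.225 J/s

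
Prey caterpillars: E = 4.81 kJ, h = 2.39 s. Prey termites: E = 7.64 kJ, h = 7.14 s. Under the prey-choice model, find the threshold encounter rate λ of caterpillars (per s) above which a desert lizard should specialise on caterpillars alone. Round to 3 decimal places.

The zero-one rule: include termites iff E₂/h₂ > λE₁/(1+λh₁). Equality gives the switch point.
λE₁h₂ = E₂ + λE₂h₁ ⇒ λ = E₂/(E₁h₂ − E₂h₁) = 7.64/(34.34 − 18.26) = 0.475 per s.

0.475 per s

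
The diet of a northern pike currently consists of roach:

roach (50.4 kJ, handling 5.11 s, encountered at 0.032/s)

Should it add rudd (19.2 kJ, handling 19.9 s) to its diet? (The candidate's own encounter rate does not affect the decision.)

No

Intake rate on the current diet: R = (0.032×50.4) / (1 + 0.032×5.11) = 1.613/1.164 = 1.386 kJ/s.
rudd: E/h = 19.2/19.9 = 0.9648 kJ/s.
0.9648 < 1.386, so adding rudd would lower the average — exclude it.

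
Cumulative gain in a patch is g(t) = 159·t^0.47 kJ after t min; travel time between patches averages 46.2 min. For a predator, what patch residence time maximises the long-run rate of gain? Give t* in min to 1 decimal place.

41.0 min

Optimal t* satisfies g'(t*) = g(t*)/(T + t*).
g'(t) = 0.47·159·t^-0.53. Setting 0.47·159·t^-0.53 = 159·t^0.47/(46.2+t) gives 0.47(46.2+t) = t, so 0.53·t = 0.47×46.2.
t* = 0.47×46.2/0.53 = 40.97 min.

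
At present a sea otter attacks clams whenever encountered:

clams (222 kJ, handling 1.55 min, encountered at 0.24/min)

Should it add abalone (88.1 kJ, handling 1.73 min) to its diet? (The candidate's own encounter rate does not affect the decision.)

Yes

Intake rate on the current diet: R = (0.24×222) / (1 + 0.24×1.55) = 53.28/1.372 = 38.83 kJ/min.
Profitability of abalone: 88.1/1.73 = 50.92 kJ/min.
50.92 > 38.83, so adding abalone raises the average — include it.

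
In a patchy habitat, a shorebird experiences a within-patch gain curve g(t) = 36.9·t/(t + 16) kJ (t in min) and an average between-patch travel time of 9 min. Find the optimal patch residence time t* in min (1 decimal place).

Maximise g(t)/(T+t): set derivative to zero → g'(t)(T+t) = g(t).
g'(t) = 36.9·16/(t + 16)². Setting 36.9·16/(t+16)² = 36.9t/[(t+16)(9+t)] gives 16(9+t) = t(t+16), so t² = 16×9 = 144.
t* = √144 = 12 min.

12.0 min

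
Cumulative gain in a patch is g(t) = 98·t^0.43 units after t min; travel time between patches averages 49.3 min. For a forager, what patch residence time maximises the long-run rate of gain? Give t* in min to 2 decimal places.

Maximise g(t)/(T+t): set derivative to zero → g'(t)(T+t) = g(t).
g'(t) = 0.43·98·t^-0.57. Setting 0.43·98·t^-0.57 = 98·t^0.43/(49.3+t) gives 0.43(49.3+t) = t, so 0.57·t = 0.43×49.3.
t* = 0.43×49.3/0.57 = 37.19 min.

37.19 min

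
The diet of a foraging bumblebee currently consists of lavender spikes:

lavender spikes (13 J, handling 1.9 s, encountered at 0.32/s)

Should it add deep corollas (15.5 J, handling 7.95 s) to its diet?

No

On lavender spikes alone, R = ΣλE/(1+Σλh) = 4.16/1.608 = 2.587 J/s.
Profitability of deep corollas: 15.5/7.95 = 1.95 J/s.
Since 1.95 < R, time spent handling deep corollas is better spent searching.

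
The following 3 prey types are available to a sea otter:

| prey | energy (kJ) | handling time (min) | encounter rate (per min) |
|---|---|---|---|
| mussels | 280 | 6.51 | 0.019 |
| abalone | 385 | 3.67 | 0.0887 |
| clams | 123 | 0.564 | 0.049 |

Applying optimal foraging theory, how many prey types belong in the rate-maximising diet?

3

E/h in descending order: clams 218, abalone 105, mussels 43 kJ/min. The optimal diet is the largest prefix of this list for which every included type satisfies E_i/h_i > R on the types above it.
Rate on top 1: 5.865. abalone: 105 > 5.865 → include.
Rate on top 2: 29.69. mussels: 43 > 29.69 → include.
Optimal diet: clams, abalone, mussels — 3 of 3 types.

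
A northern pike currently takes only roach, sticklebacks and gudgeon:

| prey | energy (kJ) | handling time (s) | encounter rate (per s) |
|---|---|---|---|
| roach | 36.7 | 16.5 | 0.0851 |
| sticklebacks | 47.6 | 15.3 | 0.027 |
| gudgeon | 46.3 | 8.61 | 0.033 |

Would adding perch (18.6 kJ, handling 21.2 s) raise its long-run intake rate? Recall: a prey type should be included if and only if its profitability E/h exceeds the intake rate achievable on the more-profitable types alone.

No

On roach, sticklebacks and gudgeon alone, R = ΣλE/(1+Σλh) = 5.936/3.101 = 1.914 kJ/s.
perch: E/h = 18.6/21.2 = 0.8774 kJ/s.
0.8774 < 1.914, so adding perch would lower the average — exclude it.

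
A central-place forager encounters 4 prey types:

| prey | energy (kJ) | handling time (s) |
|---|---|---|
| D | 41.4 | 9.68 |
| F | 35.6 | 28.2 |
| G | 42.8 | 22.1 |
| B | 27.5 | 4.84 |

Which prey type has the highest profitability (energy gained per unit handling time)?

Profitability E/h (kJ/s): D = 41.4/9.68 = 4.28, F = 35.6/28.2 = 1.26, G = 42.8/22.1 = 1.94, B = 27.5/4.84 = 5.68.
Ranked: B > D > G > F.

B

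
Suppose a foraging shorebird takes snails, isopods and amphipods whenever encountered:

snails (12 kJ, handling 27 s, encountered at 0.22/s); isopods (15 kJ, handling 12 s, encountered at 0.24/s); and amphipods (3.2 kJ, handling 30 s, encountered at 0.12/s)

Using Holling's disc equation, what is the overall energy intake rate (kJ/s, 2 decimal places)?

Energy encountered per unit search time: 0.22×12 + 0.24×15 + 0.12×3.2 = 6.624 kJ/s.
Handling time per unit search time: 0.22×27 + 0.24×12 + 0.12×30 = 12.42.
Rate = 6.624/(1 + 12.42) = 0.4936 kJ/s.

0.49 kJ/s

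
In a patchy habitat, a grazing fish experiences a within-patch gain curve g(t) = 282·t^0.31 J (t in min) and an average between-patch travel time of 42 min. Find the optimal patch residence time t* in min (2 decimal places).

By the marginal value theorem, leave when the instantaneous gain rate g'(t) equals the habitat-wide average g(t)/(T + t).
g'(t) = 0.31·282·t^-0.69. Setting 0.31·282·t^-0.69 = 282·t^0.31/(42+t) gives 0.31(42+t) = t, so 0.69·t = 0.31×42.
t* = 0.31×42/0.69 = 18.87 min.

18.87 min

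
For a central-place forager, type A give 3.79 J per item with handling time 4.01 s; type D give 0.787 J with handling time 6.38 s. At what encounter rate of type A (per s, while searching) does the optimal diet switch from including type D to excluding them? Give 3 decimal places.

0.037 per s

Drop type D once their profitability E₂/h₂ falls below the rate achievable on type A alone: E₂/h₂ = λE₁/(1 + λh₁).
Solve for λ: λE₁h₂ = E₂(1 + λh₁) → λ(E₁h₂ − E₂h₁) = E₂ → λ = E₂/(E₁h₂ − E₂h₁).
λ = 0.787/(3.79×6.38 − 0.787×4.01) = 0.787/21.02 = 0.03743 per s.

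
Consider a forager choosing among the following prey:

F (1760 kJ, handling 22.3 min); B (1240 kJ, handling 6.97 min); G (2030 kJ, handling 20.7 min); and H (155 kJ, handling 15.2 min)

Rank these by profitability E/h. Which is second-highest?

G

Profitability E/h (kJ/min): F = 1760/22.3 = 78.9, B = 1240/6.97 = 178, G = 2030/20.7 = 98.1, H = 155/15.2 = 10.2.
Ranked: B > G > F > H.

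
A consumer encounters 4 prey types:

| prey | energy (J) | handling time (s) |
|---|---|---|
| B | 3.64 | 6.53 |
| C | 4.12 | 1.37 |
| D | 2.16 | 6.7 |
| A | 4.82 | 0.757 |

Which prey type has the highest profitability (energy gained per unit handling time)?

A

In descending order of E/h:
A: 4.82/0.757 = 6.37 J/s
C: 4.12/1.37 = 3.01 J/s
B: 3.64/6.53 = 0.557 J/s
D: 2.16/6.7 = 0.322 J/s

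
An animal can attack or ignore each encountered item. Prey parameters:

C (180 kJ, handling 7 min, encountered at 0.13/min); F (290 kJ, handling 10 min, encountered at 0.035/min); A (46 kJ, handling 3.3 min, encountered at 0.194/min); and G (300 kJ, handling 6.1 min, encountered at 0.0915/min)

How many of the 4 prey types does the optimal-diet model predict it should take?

E/h in descending order: G 49.2, F 29, C 25.7, A 13.9 kJ/min. The optimal diet is the largest prefix of this list for which every included type satisfies E_i/h_i > R on the types above it.
Rate on top 1: 17.62. F: 29 > 17.62 → include.
Rate on top 2: 19.7. C: 25.7 > 19.7 → include.
Rate on top 3: 21.65. A: 13.9 < 21.65 → exclude; stop.
Optimal diet: G, F, C — 3 of 4 types.

3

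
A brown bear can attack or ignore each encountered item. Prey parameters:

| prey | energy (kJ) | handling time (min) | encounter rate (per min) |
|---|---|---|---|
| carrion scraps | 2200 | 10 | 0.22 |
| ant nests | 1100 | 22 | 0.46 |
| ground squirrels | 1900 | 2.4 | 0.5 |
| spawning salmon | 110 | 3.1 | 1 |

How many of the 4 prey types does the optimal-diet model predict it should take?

1

E/h in descending order: ground squirrels 792, carrion scraps 220, ant nests 50, spawning salmon 35.5 kJ/min. The optimal diet is the largest prefix of this list for which every included type satisfies E_i/h_i > R on the types above it.
Rate on top 1: 431.8. carrion scraps: 220 < 431.8 → exclude; stop.
Optimal diet: ground squirrels — 1 of 4 types.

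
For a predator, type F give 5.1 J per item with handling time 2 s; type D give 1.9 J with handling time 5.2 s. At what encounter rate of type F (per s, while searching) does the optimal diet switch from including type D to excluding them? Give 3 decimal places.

0.084 per s

At the threshold, the rate on type F alone equals the profitability of type D: λ·5.1/(1 + λ·2) = 1.9/5.2 = 0.3654.
Rearranging, λ(5.1 − 0.3654×2) = 0.3654, so λ = 0.3654/4.369 = 0.08363 per s.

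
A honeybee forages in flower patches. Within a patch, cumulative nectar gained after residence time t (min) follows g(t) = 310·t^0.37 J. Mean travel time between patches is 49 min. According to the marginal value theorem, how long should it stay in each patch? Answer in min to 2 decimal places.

Optimal t* satisfies g'(t*) = g(t*)/(T + t*).
g'(t) = 0.37·310·t^-0.63. Setting 0.37·310·t^-0.63 = 310·t^0.37/(49+t) gives 0.37(49+t) = t, so 0.63·t = 0.37×49.
t* = 0.37×49/0.63 = 28.78 min.

28.78 min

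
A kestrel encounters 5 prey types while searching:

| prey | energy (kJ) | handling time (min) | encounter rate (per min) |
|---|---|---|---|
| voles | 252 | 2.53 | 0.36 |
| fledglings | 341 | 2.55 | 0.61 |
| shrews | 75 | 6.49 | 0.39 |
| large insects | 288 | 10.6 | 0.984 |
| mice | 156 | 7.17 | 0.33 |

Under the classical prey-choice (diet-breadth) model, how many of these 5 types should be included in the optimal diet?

E/h in descending order: fledglings 134, voles 99.6, large insects 27.2, mice 21.8, shrews 11.6 kJ/min. The optimal diet is the largest prefix of this list for which every included type satisfies E_i/h_i > R on the types above it.
Rate on top 1: 81.4. voles: 99.6 > 81.4 → include.
Rate on top 2: 86.18. large insects: 27.2 < 86.18 → exclude; stop.
Optimal diet: fledglings, voles — 2 of 5 types.

2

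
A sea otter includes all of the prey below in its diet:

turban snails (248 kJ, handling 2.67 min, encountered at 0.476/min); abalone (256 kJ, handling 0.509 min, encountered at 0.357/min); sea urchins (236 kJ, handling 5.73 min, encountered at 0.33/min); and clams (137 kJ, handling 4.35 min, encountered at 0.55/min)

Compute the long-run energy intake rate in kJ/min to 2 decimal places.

53.84 kJ/min

R = Σλ_iE_i / (1 + Σλ_ih_i)
Numerator: 0.476×248 + 0.357×256 + 0.33×236 + 0.55×137 = 362.7
Denominator: 1 + 0.476×2.67 + 0.357×0.509 + 0.33×5.73 + 0.55×4.35 = 6.736
R = 362.7/6.736 = 53.84 kJ/min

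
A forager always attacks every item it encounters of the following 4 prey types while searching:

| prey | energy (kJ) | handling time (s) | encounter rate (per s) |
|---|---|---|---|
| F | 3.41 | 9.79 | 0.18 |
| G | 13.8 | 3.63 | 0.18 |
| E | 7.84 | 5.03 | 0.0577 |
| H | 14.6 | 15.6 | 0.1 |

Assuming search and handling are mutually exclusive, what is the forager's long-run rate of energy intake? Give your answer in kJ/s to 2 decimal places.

0.95 kJ/s

R = (0.18×3.41 + 0.18×13.8 + 0.0577×7.84 + 0.1×14.6) / (1 + 0.18×9.79 + 0.18×3.63 + 0.0577×5.03 + 0.1×15.6) = 5.01/5.266 = 0.9514 kJ/s.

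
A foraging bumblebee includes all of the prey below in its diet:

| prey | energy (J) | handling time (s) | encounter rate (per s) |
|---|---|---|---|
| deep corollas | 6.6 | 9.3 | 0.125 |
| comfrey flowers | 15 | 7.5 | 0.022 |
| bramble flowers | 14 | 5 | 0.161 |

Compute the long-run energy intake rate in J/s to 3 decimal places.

Energy encountered per unit search time: 0.125×6.6 + 0.022×15 + 0.161×14 = 3.409 J/s.
Handling time per unit search time: 0.125×9.3 + 0.022×7.5 + 0.161×5 = 2.133.
Rate = 3.409/(1 + 2.133) = 1.088 J/s.

1.088 J/s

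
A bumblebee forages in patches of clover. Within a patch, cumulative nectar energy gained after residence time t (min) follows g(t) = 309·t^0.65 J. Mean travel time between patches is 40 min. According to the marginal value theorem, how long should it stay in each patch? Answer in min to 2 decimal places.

Maximise g(t)/(T+t): set derivative to zero → g'(t)(T+t) = g(t).
g'(t) = 0.65·309·t^-0.35. Setting 0.65·309·t^-0.35 = 309·t^0.65/(40+t) gives 0.65(40+t) = t, so 0.35·t = 0.65×40.
t* = 0.65×40/0.35 = 74.29 min.

74.29 min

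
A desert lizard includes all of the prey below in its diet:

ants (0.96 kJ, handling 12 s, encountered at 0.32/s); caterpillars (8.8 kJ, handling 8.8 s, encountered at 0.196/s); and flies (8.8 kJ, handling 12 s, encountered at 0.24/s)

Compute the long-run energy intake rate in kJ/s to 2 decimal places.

R = (0.32×0.96 + 0.196×8.8 + 0.24×8.8) / (1 + 0.32×12 + 0.196×8.8 + 0.24×12) = 4.144/9.445 = 0.4388 kJ/s.

0.44 kJ/s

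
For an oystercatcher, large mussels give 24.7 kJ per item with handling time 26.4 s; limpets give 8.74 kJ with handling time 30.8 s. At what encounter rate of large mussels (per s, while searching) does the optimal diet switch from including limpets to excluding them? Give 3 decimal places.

0.016 per s

At the threshold, the rate on large mussels alone equals the profitability of limpets: λ·24.7/(1 + λ·26.4) = 8.74/30.8 = 0.2838.
Rearranging, λ(24.7 − 0.2838×26.4) = 0.2838, so λ = 0.2838/17.21 = 0.01649 per s.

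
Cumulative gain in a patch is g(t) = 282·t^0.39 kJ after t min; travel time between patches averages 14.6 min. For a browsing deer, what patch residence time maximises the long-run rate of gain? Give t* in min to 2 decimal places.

Maximise g(t)/(T+t): set derivative to zero → g'(t)(T+t) = g(t).
g'(t) = 0.39·282·t^-0.61. Setting 0.39·282·t^-0.61 = 282·t^0.39/(14.6+t) gives 0.39(14.6+t) = t, so 0.61·t = 0.39×14.6.
t* = 0.39×14.6/0.61 = 9.334 min.

9.33 min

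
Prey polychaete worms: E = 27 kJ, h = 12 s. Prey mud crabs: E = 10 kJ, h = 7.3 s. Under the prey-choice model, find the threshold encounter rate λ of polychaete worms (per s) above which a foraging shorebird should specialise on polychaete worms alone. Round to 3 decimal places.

The zero-one rule: include mud crabs iff E₂/h₂ > λE₁/(1+λh₁). Equality gives the switch point.
λE₁h₂ = E₂ + λE₂h₁ ⇒ λ = E₂/(E₁h₂ − E₂h₁) = 10/(197.1 − 120) = 0.1297 per s.

0.130 per s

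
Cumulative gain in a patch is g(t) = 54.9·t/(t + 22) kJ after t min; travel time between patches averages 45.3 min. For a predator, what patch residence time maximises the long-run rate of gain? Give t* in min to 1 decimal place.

31.6 min

Optimal t* satisfies g'(t*) = g(t*)/(T + t*).
g'(t) = 54.9·22/(t + 22)². Setting 54.9·22/(t+22)² = 54.9t/[(t+22)(45.3+t)] gives 22(45.3+t) = t(t+22), so t² = 22×45.3 = 996.6.
t* = √996.6 = 31.57 min.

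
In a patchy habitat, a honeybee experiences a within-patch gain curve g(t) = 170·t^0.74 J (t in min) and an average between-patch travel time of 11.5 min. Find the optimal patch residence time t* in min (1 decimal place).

32.7 min

By the marginal value theorem, leave when the instantaneous gain rate g'(t) equals the habitat-wide average g(t)/(T + t).
g'(t) = 0.74·170·t^-0.26. Setting 0.74·170·t^-0.26 = 170·t^0.74/(11.5+t) gives 0.74(11.5+t) = t, so 0.26·t = 0.74×11.5.
t* = 0.74×11.5/0.26 = 32.73 min.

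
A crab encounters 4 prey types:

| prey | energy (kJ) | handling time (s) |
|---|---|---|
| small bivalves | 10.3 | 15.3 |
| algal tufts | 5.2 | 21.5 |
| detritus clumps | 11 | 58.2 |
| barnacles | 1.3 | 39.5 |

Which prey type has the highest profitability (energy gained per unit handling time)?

Profitability E/h (kJ/s): small bivalves = 10.3/15.3 = 0.673, algal tufts = 5.2/21.5 = 0.242, detritus clumps = 11/58.2 = 0.189, barnacles = 1.3/39.5 = 0.0329.
Ranked: small bivalves > algal tufts > detritus clumps > barnacles.

small bivalves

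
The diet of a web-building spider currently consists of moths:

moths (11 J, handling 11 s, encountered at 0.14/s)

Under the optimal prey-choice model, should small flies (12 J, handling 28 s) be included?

No

On moths alone, R = ΣλE/(1+Σλh) = 1.54/2.54 = 0.6063 J/s.
Profitability of small flies: 12/28 = 0.4286 J/s.
0.4286 < 0.6063, so adding small flies would lower the average — exclude it.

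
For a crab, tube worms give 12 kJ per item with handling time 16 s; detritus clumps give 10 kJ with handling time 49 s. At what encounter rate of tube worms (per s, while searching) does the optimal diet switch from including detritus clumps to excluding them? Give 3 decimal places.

Drop detritus clumps once their profitability E₂/h₂ falls below the rate achievable on tube worms alone: E₂/h₂ = λE₁/(1 + λh₁).
Solve for λ: λE₁h₂ = E₂(1 + λh₁) → λ(E₁h₂ − E₂h₁) = E₂ → λ = E₂/(E₁h₂ − E₂h₁).
λ = 10/(12×49 − 10×16) = 10/428 = 0.02336 per s.

0.023 per s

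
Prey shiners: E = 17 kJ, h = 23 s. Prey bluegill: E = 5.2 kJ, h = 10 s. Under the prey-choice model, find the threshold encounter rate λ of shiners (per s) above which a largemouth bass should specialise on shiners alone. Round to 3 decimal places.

0.103 per s

Drop bluegill once their profitability E₂/h₂ falls below the rate achievable on shiners alone: E₂/h₂ = λE₁/(1 + λh₁).
Solve for λ: λE₁h₂ = E₂(1 + λh₁) → λ(E₁h₂ − E₂h₁) = E₂ → λ = E₂/(E₁h₂ − E₂h₁).
λ = 5.2/(17×10 − 5.2×23) = 5.2/50.4 = 0.1032 per s.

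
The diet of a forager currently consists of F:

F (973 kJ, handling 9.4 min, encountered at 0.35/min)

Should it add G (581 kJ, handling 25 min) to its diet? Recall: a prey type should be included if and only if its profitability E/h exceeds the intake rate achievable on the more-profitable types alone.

No

Intake rate on the current diet: R = (0.35×973) / (1 + 0.35×9.4) = 340.5/4.29 = 79.38 kJ/min.
Profitability of G: 581/25 = 23.24 kJ/min.
Since 23.24 < R, time spent handling G is better spent searching.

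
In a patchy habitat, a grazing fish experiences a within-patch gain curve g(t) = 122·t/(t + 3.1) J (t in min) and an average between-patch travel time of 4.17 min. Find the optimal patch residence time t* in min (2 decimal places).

3.60 min

Optimal t* satisfies g'(t*) = g(t*)/(T + t*).
g'(t) = 122·3.1/(t + 3.1)². Setting 122·3.1/(t+3.1)² = 122t/[(t+3.1)(4.17+t)] gives 3.1(4.17+t) = t(t+3.1), so t² = 3.1×4.17 = 12.93.
t* = √12.93 = 3.595 min.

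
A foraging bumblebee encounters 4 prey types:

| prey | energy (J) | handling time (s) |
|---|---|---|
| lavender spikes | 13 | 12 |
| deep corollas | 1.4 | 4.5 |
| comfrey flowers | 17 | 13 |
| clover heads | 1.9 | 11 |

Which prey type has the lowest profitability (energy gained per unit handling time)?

clover heads

In descending order of E/h:
comfrey flowers: 17/13 = 1.31 J/s
lavender spikes: 13/12 = 1.08 J/s
deep corollas: 1.4/4.5 = 0.311 J/s
clover heads: 1.9/11 = 0.173 J/s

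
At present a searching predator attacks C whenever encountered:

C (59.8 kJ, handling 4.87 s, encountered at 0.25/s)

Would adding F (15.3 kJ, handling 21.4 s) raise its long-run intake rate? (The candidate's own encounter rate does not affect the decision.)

Current rate: (0.25×59.8)/(1 + 0.25×4.87) = 6.742 kJ/s.
Profitability of F: 15.3/21.4 = 0.715 kJ/s.
Since 0.715 < R, time spent handling F is better spent searching.

No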